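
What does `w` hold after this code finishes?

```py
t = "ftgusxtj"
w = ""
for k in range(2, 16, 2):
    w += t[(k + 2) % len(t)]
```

'stfgstf'

k=2: add t[4]='s' → 's'
k=4: add t[6]='t' → 'st'
k=6: add t[0]='f' → 'stf'
k=8: add t[2]='g' → 'stfg'
k=10: add t[4]='s' → 'stfgs'
k=12: add t[6]='t' → 'stfgst'
k=14: add t[0]='f' → 'stfgstf'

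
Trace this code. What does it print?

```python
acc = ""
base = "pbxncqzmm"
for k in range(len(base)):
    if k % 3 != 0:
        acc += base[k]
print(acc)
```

k=0: skip
k=1: add 'b' → 'b'
k=2: add 'x' → 'bx'
k=3: skip
k=4: add 'c' → 'bxc'
k=5: add 'q' → 'bxcq'
k=6: skip
k=7: add 'm' → 'bxcqm'
k=8: add 'm' → 'bxcqmm'

bxcqmm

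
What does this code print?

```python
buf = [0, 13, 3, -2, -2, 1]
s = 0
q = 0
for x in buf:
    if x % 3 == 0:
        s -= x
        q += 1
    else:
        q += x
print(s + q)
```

x=0: %3==0, s = 0-0 = 0; q=1
x=13: not %3==0; q=14
x=3: %3==0, s = 0-3 = -3; q=15
x=-2: not %3==0; q=13
x=-2: not %3==0; q=11
x=1: not %3==0; q=12
s+q = (-3)+12 = 9

9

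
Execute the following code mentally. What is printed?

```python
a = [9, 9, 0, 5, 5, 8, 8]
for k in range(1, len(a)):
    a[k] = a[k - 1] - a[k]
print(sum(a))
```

k=1: a[1] = 9-9 = 0 → [9, 0, 0, 5, 5, 8, 8]
k=2: a[2] = 0-0 = 0 → [9, 0, 0, 5, 5, 8, 8]
k=3: a[3] = 0-5 = -5 → [9, 0, 0, -5, 5, 8, 8]
k=4: a[4] = (-5)-5 = -10 → [9, 0, 0, -5, -10, 8, 8]
k=5: a[5] = (-10)-8 = -18 → [9, 0, 0, -5, -10, -18, 8]
k=6: a[6] = (-18)-8 = -26 → [9, 0, 0, -5, -10, -18, -26]
sum = -50

-50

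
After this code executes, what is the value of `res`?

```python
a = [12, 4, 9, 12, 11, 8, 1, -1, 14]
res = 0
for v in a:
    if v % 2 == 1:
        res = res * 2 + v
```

v=12: not odd
v=4: not odd
v=9: odd, res = 0*2+9 = 9
v=12: not odd
v=11: odd, res = 9*2+11 = 29
v=8: not odd
v=1: odd, res = 29*2+1 = 59
v=-1: odd, res = 59*2+(-1) = 117
v=14: not odd

117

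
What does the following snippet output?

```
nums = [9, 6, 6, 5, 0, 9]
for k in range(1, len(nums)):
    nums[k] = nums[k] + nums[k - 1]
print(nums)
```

[9, 15, 21, 26, 26, 35]

k=1: nums[1] = 6+9 = 15 → [9, 15, 6, 5, 0, 9]
k=2: nums[2] = 6+15 = 21 → [9, 15, 21, 5, 0, 9]
k=3: nums[3] = 5+21 = 26 → [9, 15, 21, 26, 0, 9]
k=4: nums[4] = 0+26 = 26 → [9, 15, 21, 26, 26, 9]
k=5: nums[5] = 9+26 = 35 → [9, 15, 21, 26, 26, 35]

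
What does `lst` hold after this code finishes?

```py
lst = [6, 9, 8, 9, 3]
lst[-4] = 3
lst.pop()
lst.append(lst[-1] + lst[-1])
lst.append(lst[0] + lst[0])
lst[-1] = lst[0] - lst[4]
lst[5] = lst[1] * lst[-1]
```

[6, 3, 8, 9, 18, -36]

lst[-4] = 3 → [6, 3, 8, 9, 3]
pop() removes 3 → [6, 3, 8, 9]
append lst[-1]+lst[-1] = 9+9 = 18 → [6, 3, 8, 9, 18]
append lst[0]+lst[0] = 6+6 = 12 → [6, 3, 8, 9, 18, 12]
lst[-1] = lst[0]-lst[4] = 6-18 = -12 → [6, 3, 8, 9, 18, -12]
lst[5] = lst[1]*lst[-1] = 3*(-12) = -36 → [6, 3, 8, 9, 18, -36]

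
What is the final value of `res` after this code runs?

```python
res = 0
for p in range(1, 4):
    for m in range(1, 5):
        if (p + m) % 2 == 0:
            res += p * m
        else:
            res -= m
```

p=1,m=1: even sum, res = 0+1 = 1
p=1,m=2: odd sum, res = 1-2 = -1
p=1,m=3: even sum, res = (-1)+3 = 2
p=1,m=4: odd sum, res = 2-4 = -2
p=2,m=1: odd sum, res = (-2)-1 = -3
p=2,m=2: even sum, res = (-3)+4 = 1
p=2,m=3: odd sum, res = 1-3 = -2
p=2,m=4: even sum, res = (-2)+8 = 6
p=3,m=1: even sum, res = 6+3 = 9
p=3,m=2: odd sum, res = 9-2 = 7
p=3,m=3: even sum, res = 7+9 = 16
p=3,m=4: odd sum, res = 16-4 = 12

12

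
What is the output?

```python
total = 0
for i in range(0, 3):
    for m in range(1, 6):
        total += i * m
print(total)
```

i=0,m=1: total = 0+0 = 0
i=0,m=2: total = 0+0 = 0
i=0,m=3: total = 0+0 = 0
i=0,m=4: total = 0+0 = 0
i=0,m=5: total = 0+0 = 0
i=1,m=1: total = 0+1 = 1
i=1,m=2: total = 1+2 = 3
i=1,m=3: total = 3+3 = 6
i=1,m=4: total = 6+4 = 10
i=1,m=5: total = 10+5 = 15
i=2,m=1: total = 15+2 = 17
i=2,m=2: total = 17+4 = 21
i=2,m=3: total = 21+6 = 27
i=2,m=4: total = 27+8 = 35
i=2,m=5: total = 35+10 = 45

45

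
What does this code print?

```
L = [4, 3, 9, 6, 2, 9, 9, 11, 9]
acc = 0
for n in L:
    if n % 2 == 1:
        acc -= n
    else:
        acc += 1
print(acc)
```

-47

n=4: not odd, acc = 0+1 = 1
n=3: odd, acc = 1-3 = -2
n=9: odd, acc = (-2)-9 = -11
n=6: not odd, acc = (-11)+1 = -10
n=2: not odd, acc = (-10)+1 = -9
n=9: odd, acc = (-9)-9 = -18
n=9: odd, acc = (-18)-9 = -27
n=11: odd, acc = (-27)-11 = -38
n=9: odd, acc = (-38)-9 = -47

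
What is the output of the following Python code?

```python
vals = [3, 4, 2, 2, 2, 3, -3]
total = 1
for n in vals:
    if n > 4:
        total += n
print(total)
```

n=3: not >4
n=4: not >4
n=2: not >4
n=2: not >4
n=2: not >4
n=3: not >4
n=-3: not >4

1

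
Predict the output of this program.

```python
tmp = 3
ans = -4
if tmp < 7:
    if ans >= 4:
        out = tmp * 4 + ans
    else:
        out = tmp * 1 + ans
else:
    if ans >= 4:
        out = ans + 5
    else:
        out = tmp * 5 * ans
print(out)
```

-1

tmp=3, ans=-4
tmp < 7 is True; ans >= 4 is False
→ out = tmp * 1 + ans = -1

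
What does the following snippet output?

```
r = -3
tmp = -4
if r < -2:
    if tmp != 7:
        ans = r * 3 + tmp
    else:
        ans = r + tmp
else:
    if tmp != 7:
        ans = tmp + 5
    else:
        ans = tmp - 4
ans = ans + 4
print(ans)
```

r=-3, tmp=-4
r < -2 is True; tmp != 7 is True
→ ans = r * 3 + tmp = -13
ans = (-13)+4 = -9

-9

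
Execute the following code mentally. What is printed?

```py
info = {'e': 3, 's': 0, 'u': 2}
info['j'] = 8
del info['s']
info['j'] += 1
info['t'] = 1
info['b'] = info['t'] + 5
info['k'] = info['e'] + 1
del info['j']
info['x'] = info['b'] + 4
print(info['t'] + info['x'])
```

11

info['j'] = 8 → {'e': 3, 's': 0, 'u': 2, 'j': 8}
del 's' → {'e': 3, 'u': 2, 'j': 8}
info['j'] = 8+1 = 9 → {'e': 3, 'u': 2, 'j': 9}
info['t'] = 1 → {'e': 3, 'u': 2, 'j': 9, 't': 1}
info['b'] = info['t']+5 = 6 → {'e': 3, 'u': 2, 'j': 9, 't': 1, 'b': 6}
info['k'] = info['e']+1 = 4 → {'e': 3, 'u': 2, 'j': 9, 't': 1, 'b': 6, 'k': 4}
del 'j' → {'e': 3, 'u': 2, 't': 1, 'b': 6, 'k': 4}
info['x'] = info['b']+4 = 10 → {'e': 3, 'u': 2, 't': 1, 'b': 6, 'k': 4, 'x': 10}
info['t']+info['x'] = 1+10 = 11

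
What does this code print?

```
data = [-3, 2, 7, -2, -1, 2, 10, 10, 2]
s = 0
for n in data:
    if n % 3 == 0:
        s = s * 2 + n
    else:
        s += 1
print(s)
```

5

n=-3: %3==0, s = 0*2+(-3) = -3
n=2: not %3==0, s = (-3)+1 = -2
n=7: not %3==0, s = (-2)+1 = -1
n=-2: not %3==0, s = (-1)+1 = 0
n=-1: not %3==0, s = 0+1 = 1
n=2: not %3==0, s = 1+1 = 2
n=10: not %3==0, s = 2+1 = 3
n=10: not %3==0, s = 3+1 = 4
n=2: not %3==0, s = 4+1 = 5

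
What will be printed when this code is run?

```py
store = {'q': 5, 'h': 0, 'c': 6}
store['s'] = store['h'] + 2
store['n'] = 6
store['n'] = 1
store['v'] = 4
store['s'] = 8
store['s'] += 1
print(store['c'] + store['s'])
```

store['s'] = store['h']+2 = 2 → {'q': 5, 'h': 0, 'c': 6, 's': 2}
store['n'] = 6 → {'q': 5, 'h': 0, 'c': 6, 's': 2, 'n': 6}
store['n'] = 1 → {'q': 5, 'h': 0, 'c': 6, 's': 2, 'n': 1}
store['v'] = 4 → {'q': 5, 'h': 0, 'c': 6, 's': 2, 'n': 1, 'v': 4}
store['s'] = 8 → {'q': 5, 'h': 0, 'c': 6, 's': 8, 'n': 1, 'v': 4}
store['s'] = 8+1 = 9 → {'q': 5, 'h': 0, 'c': 6, 's': 9, 'n': 1, 'v': 4}
store['c']+store['s'] = 6+9 = 15

15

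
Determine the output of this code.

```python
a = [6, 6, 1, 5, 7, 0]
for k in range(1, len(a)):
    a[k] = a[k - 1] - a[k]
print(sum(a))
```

k=1: a[1] = 6-6 = 0 → [6, 0, 1, 5, 7, 0]
k=2: a[2] = 0-1 = -1 → [6, 0, -1, 5, 7, 0]
k=3: a[3] = (-1)-5 = -6 → [6, 0, -1, -6, 7, 0]
k=4: a[4] = (-6)-7 = -13 → [6, 0, -1, -6, -13, 0]
k=5: a[5] = (-13)-0 = -13 → [6, 0, -1, -6, -13, -13]
sum = -27

-27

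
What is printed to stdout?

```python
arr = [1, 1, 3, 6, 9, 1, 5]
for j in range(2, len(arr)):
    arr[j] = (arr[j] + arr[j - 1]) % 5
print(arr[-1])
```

0

j=2: arr[2] = (3+1)%5 = 4 → [1, 1, 4, 6, 9, 1, 5]
j=3: arr[3] = (6+4)%5 = 0 → [1, 1, 4, 0, 9, 1, 5]
j=4: arr[4] = (9+0)%5 = 4 → [1, 1, 4, 0, 4, 1, 5]
j=5: arr[5] = (1+4)%5 = 0 → [1, 1, 4, 0, 4, 0, 5]
j=6: arr[6] = (5+0)%5 = 0 → [1, 1, 4, 0, 4, 0, 0]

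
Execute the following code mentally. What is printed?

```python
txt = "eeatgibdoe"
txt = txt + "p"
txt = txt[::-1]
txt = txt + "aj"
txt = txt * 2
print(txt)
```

peodbigtaeeajpeodbigtaeeaj

+ 'p' → 'eeatgibdoep'
reverse → 'peodbigtaee'
+ 'aj' → 'peodbigtaeeaj'
repeat ×2 → 'peodbigtaeeajpeodbigtaeeaj'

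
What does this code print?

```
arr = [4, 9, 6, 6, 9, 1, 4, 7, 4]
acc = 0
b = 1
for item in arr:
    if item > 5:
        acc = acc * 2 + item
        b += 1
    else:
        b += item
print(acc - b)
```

item=4: not >5; b=5
item=9: >5, acc = 0*2+9 = 9; b=6
item=6: >5, acc = 9*2+6 = 24; b=7
item=6: >5, acc = 24*2+6 = 54; b=8
item=9: >5, acc = 54*2+9 = 117; b=9
item=1: not >5; b=10
item=4: not >5; b=14
item=7: >5, acc = 117*2+7 = 241; b=15
item=4: not >5; b=19
acc-b = 241-19 = 222

222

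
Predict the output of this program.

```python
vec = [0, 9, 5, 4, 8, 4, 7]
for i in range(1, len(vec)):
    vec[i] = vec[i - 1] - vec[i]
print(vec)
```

[0, -9, -14, -18, -26, -30, -37]

i=1: vec[1] = 0-9 = -9 → [0, -9, 5, 4, 8, 4, 7]
i=2: vec[2] = (-9)-5 = -14 → [0, -9, -14, 4, 8, 4, 7]
i=3: vec[3] = (-14)-4 = -18 → [0, -9, -14, -18, 8, 4, 7]
i=4: vec[4] = (-18)-8 = -26 → [0, -9, -14, -18, -26, 4, 7]
i=5: vec[5] = (-26)-4 = -30 → [0, -9, -14, -18, -26, -30, 7]
i=6: vec[6] = (-30)-7 = -37 → [0, -9, -14, -18, -26, -30, -37]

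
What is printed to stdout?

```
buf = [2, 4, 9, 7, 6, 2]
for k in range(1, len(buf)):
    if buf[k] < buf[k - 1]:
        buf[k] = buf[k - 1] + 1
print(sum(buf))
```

k=1: 4>=2, unchanged → [2, 4, 9, 7, 6, 2]
k=2: 9>=4, unchanged → [2, 4, 9, 7, 6, 2]
k=3: 7<9, buf[3] = 9+1 = 10 → [2, 4, 9, 10, 6, 2]
k=4: 6<10, buf[4] = 10+1 = 11 → [2, 4, 9, 10, 11, 2]
k=5: 2<11, buf[5] = 11+1 = 12 → [2, 4, 9, 10, 11, 12]
sum = 48

48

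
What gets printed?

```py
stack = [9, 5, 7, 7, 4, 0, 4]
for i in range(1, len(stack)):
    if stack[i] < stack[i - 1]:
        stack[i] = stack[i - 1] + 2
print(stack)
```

[9, 11, 13, 15, 17, 19, 21]

i=1: 5<9, stack[1] = 9+2 = 11 → [9, 11, 7, 7, 4, 0, 4]
i=2: 7<11, stack[2] = 11+2 = 13 → [9, 11, 13, 7, 4, 0, 4]
i=3: 7<13, stack[3] = 13+2 = 15 → [9, 11, 13, 15, 4, 0, 4]
i=4: 4<15, stack[4] = 15+2 = 17 → [9, 11, 13, 15, 17, 0, 4]
i=5: 0<17, stack[5] = 17+2 = 19 → [9, 11, 13, 15, 17, 19, 4]
i=6: 4<19, stack[6] = 19+2 = 21 → [9, 11, 13, 15, 17, 19, 21]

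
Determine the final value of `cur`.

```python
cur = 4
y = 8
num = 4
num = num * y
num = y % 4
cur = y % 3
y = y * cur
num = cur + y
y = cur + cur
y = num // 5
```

2

num = 4*8 = 32
num = 8%4 = 0
cur = 8%3 = 2
y = 8*2 = 16
num = 2+16 = 18
y = 2+2 = 4
y = 18//5 = 3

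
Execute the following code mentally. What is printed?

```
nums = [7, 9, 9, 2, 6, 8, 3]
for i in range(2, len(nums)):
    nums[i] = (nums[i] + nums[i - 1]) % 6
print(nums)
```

i=2: nums[2] = (9+9)%6 = 0 → [7, 9, 0, 2, 6, 8, 3]
i=3: nums[3] = (2+0)%6 = 2 → [7, 9, 0, 2, 6, 8, 3]
i=4: nums[4] = (6+2)%6 = 2 → [7, 9, 0, 2, 2, 8, 3]
i=5: nums[5] = (8+2)%6 = 4 → [7, 9, 0, 2, 2, 4, 3]
i=6: nums[6] = (3+4)%6 = 1 → [7, 9, 0, 2, 2, 4, 1]

[7, 9, 0, 2, 2, 4, 1]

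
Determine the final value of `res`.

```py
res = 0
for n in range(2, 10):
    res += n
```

44

n=2: res = 0+2 = 2
n=3: res = 2+3 = 5
n=4: res = 5+4 = 9
n=5: res = 9+5 = 14
n=6: res = 14+6 = 20
n=7: res = 20+7 = 27
n=8: res = 27+8 = 35
n=9: res = 35+9 = 44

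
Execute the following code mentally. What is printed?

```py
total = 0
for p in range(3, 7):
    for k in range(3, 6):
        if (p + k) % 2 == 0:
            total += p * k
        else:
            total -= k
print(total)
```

p=3,k=3: even sum, total = 0+9 = 9
p=3,k=4: odd sum, total = 9-4 = 5
p=3,k=5: even sum, total = 5+15 = 20
p=4,k=3: odd sum, total = 20-3 = 17
p=4,k=4: even sum, total = 17+16 = 33
p=4,k=5: odd sum, total = 33-5 = 28
p=5,k=3: even sum, total = 28+15 = 43
p=5,k=4: odd sum, total = 43-4 = 39
p=5,k=5: even sum, total = 39+25 = 64
p=6,k=3: odd sum, total = 64-3 = 61
p=6,k=4: even sum, total = 61+24 = 85
p=6,k=5: odd sum, total = 85-5 = 80

80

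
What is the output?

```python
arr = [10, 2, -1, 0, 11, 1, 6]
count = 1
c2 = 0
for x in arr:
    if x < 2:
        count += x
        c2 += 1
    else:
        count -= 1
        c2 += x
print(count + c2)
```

x=10: not <2, count = 1-1 = 0; c2=10
x=2: not <2, count = 0-1 = -1; c2=12
x=-1: <2, count = (-1)+(-1) = -2; c2=13
x=0: <2, count = (-2)+0 = -2; c2=14
x=11: not <2, count = (-2)-1 = -3; c2=25
x=1: <2, count = (-3)+1 = -2; c2=26
x=6: not <2, count = (-2)-1 = -3; c2=32
count+c2 = (-3)+32 = 29

29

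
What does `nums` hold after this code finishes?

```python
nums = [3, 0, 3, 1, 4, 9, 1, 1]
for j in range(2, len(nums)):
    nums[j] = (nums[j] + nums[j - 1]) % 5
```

[3, 0, 3, 4, 3, 2, 3, 4]

j=2: nums[2] = (3+0)%5 = 3 → [3, 0, 3, 1, 4, 9, 1, 1]
j=3: nums[3] = (1+3)%5 = 4 → [3, 0, 3, 4, 4, 9, 1, 1]
j=4: nums[4] = (4+4)%5 = 3 → [3, 0, 3, 4, 3, 9, 1, 1]
j=5: nums[5] = (9+3)%5 = 2 → [3, 0, 3, 4, 3, 2, 1, 1]
j=6: nums[6] = (1+2)%5 = 3 → [3, 0, 3, 4, 3, 2, 3, 1]
j=7: nums[7] = (1+3)%5 = 4 → [3, 0, 3, 4, 3, 2, 3, 4]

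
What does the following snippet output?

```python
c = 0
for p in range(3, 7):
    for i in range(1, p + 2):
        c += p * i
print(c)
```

363

p=3,i=1: c = 0+3 = 3
p=3,i=2: c = 3+6 = 9
p=3,i=3: c = 9+9 = 18
p=3,i=4: c = 18+12 = 30
p=4,i=1: c = 30+4 = 34
p=4,i=2: c = 34+8 = 42
p=4,i=3: c = 42+12 = 54
p=4,i=4: c = 54+16 = 70
p=4,i=5: c = 70+20 = 90
p=5,i=1: c = 90+5 = 95
p=5,i=2: c = 95+10 = 105
p=5,i=3: c = 105+15 = 120
p=5,i=4: c = 120+20 = 140
p=5,i=5: c = 140+25 = 165
p=5,i=6: c = 165+30 = 195
p=6,i=1: c = 195+6 = 201
p=6,i=2: c = 201+12 = 213
p=6,i=3: c = 213+18 = 231
p=6,i=4: c = 231+24 = 255
p=6,i=5: c = 255+30 = 285
p=6,i=6: c = 285+36 = 321
p=6,i=7: c = 321+42 = 363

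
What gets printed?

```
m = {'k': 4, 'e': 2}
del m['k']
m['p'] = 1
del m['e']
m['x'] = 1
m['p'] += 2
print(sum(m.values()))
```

4

del 'k' → {'e': 2}
m['p'] = 1 → {'e': 2, 'p': 1}
del 'e' → {'p': 1}
m['x'] = 1 → {'p': 1, 'x': 1}
m['p'] = 1+2 = 3 → {'p': 3, 'x': 1}
sum of values = 4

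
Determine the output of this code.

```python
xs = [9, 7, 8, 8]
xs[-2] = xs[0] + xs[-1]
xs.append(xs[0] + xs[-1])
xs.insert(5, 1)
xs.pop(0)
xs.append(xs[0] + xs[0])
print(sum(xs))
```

xs[-2] = xs[0]+xs[-1] = 9+8 = 17 → [9, 7, 17, 8]
append xs[0]+xs[-1] = 9+8 = 17 → [9, 7, 17, 8, 17]
insert 1 at 5 → [9, 7, 17, 8, 17, 1]
pop(0) removes 9 → [7, 17, 8, 17, 1]
append xs[0]+xs[0] = 7+7 = 14 → [7, 17, 8, 17, 1, 14]
sum = 64

64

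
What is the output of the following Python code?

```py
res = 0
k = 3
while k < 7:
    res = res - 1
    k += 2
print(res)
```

k=3: res = 0-1 = -1
k=5: res = (-1)-1 = -2

-2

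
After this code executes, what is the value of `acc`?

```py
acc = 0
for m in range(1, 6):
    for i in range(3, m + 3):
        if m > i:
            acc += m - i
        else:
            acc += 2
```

m=1,i=3: not 1>3, acc = 0+2 = 2
m=2,i=3: not 2>3, acc = 2+2 = 4
m=2,i=4: not 2>4, acc = 4+2 = 6
m=3,i=3: not 3>3, acc = 6+2 = 8
m=3,i=4: not 3>4, acc = 8+2 = 10
m=3,i=5: not 3>5, acc = 10+2 = 12
m=4,i=3: 4>3, acc = 12+1 = 13
m=4,i=4: not 4>4, acc = 13+2 = 15
m=4,i=5: not 4>5, acc = 15+2 = 17
m=4,i=6: not 4>6, acc = 17+2 = 19
m=5,i=3: 5>3, acc = 19+2 = 21
m=5,i=4: 5>4, acc = 21+1 = 22
m=5,i=5: not 5>5, acc = 22+2 = 24
m=5,i=6: not 5>6, acc = 24+2 = 26
m=5,i=7: not 5>7, acc = 26+2 = 28

28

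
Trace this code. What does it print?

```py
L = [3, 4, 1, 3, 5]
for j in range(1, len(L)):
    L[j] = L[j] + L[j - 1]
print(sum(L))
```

45

j=1: L[1] = 4+3 = 7 → [3, 7, 1, 3, 5]
j=2: L[2] = 1+7 = 8 → [3, 7, 8, 3, 5]
j=3: L[3] = 3+8 = 11 → [3, 7, 8, 11, 5]
j=4: L[4] = 5+11 = 16 → [3, 7, 8, 11, 16]
sum = 45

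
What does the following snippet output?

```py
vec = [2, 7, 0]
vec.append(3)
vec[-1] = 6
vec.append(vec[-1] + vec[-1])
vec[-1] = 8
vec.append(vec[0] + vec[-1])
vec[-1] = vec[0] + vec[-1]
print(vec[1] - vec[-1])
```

append 3 → [2, 7, 0, 3]
vec[-1] = 6 → [2, 7, 0, 6]
append vec[-1]+vec[-1] = 6+6 = 12 → [2, 7, 0, 6, 12]
vec[-1] = 8 → [2, 7, 0, 6, 8]
append vec[0]+vec[-1] = 2+8 = 10 → [2, 7, 0, 6, 8, 10]
vec[-1] = vec[0]+vec[-1] = 2+10 = 12 → [2, 7, 0, 6, 8, 12]
vec[1]-vec[-1] = 7-12 = -5

-5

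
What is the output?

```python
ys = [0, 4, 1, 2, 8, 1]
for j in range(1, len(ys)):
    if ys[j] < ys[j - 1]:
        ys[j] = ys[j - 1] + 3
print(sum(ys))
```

j=1: 4>=0, unchanged → [0, 4, 1, 2, 8, 1]
j=2: 1<4, ys[2] = 4+3 = 7 → [0, 4, 7, 2, 8, 1]
j=3: 2<7, ys[3] = 7+3 = 10 → [0, 4, 7, 10, 8, 1]
j=4: 8<10, ys[4] = 10+3 = 13 → [0, 4, 7, 10, 13, 1]
j=5: 1<13, ys[5] = 13+3 = 16 → [0, 4, 7, 10, 13, 16]
sum = 50

50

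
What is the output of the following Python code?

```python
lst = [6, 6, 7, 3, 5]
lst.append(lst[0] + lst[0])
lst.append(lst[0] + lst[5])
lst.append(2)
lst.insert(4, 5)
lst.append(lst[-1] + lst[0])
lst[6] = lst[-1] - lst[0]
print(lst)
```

[6, 6, 7, 3, 5, 5, 2, 18, 2, 8]

append lst[0]+lst[0] = 6+6 = 12 → [6, 6, 7, 3, 5, 12]
append lst[0]+lst[5] = 6+12 = 18 → [6, 6, 7, 3, 5, 12, 18]
append 2 → [6, 6, 7, 3, 5, 12, 18, 2]
insert 5 at 4 → [6, 6, 7, 3, 5, 5, 12, 18, 2]
append lst[-1]+lst[0] = 2+6 = 8 → [6, 6, 7, 3, 5, 5, 12, 18, 2, 8]
lst[6] = lst[-1]-lst[0] = 8-6 = 2 → [6, 6, 7, 3, 5, 5, 2, 18, 2, 8]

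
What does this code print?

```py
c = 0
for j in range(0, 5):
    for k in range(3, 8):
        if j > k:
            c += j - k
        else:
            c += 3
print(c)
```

j=0,k=3: not 0>3, c = 0+3 = 3
j=0,k=4: not 0>4, c = 3+3 = 6
j=0,k=5: not 0>5, c = 6+3 = 9
j=0,k=6: not 0>6, c = 9+3 = 12
j=0,k=7: not 0>7, c = 12+3 = 15
j=1,k=3: not 1>3, c = 15+3 = 18
j=1,k=4: not 1>4, c = 18+3 = 21
j=1,k=5: not 1>5, c = 21+3 = 24
j=1,k=6: not 1>6, c = 24+3 = 27
j=1,k=7: not 1>7, c = 27+3 = 30
j=2,k=3: not 2>3, c = 30+3 = 33
j=2,k=4: not 2>4, c = 33+3 = 36
j=2,k=5: not 2>5, c = 36+3 = 39
j=2,k=6: not 2>6, c = 39+3 = 42
j=2,k=7: not 2>7, c = 42+3 = 45
j=3,k=3: not 3>3, c = 45+3 = 48
j=3,k=4: not 3>4, c = 48+3 = 51
j=3,k=5: not 3>5, c = 51+3 = 54
j=3,k=6: not 3>6, c = 54+3 = 57
j=3,k=7: not 3>7, c = 57+3 = 60
j=4,k=3: 4>3, c = 60+1 = 61
j=4,k=4: not 4>4, c = 61+3 = 64
j=4,k=5: not 4>5, c = 64+3 = 67
j=4,k=6: not 4>6, c = 67+3 = 70
j=4,k=7: not 4>7, c = 70+3 = 73

73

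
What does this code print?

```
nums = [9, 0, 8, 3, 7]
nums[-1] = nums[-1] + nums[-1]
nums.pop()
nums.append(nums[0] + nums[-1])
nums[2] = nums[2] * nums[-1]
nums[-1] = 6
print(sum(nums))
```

nums[-1] = nums[-1]+nums[-1] = 7+7 = 14 → [9, 0, 8, 3, 14]
pop() removes 14 → [9, 0, 8, 3]
append nums[0]+nums[-1] = 9+3 = 12 → [9, 0, 8, 3, 12]
nums[2] = nums[2]*nums[-1] = 8*12 = 96 → [9, 0, 96, 3, 12]
nums[-1] = 6 → [9, 0, 96, 3, 6]
sum = 114

114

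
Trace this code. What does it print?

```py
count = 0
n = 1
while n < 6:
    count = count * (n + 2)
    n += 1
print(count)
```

0

n=1: count = 0*3 = 0
n=2: count = 0*4 = 0
n=3: count = 0*5 = 0
n=4: count = 0*6 = 0
n=5: count = 0*7 = 0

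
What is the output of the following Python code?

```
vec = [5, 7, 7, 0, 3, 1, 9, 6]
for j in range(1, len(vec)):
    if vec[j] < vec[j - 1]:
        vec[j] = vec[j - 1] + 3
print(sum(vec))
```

99

j=1: 7>=5, unchanged → [5, 7, 7, 0, 3, 1, 9, 6]
j=2: 7>=7, unchanged → [5, 7, 7, 0, 3, 1, 9, 6]
j=3: 0<7, vec[3] = 7+3 = 10 → [5, 7, 7, 10, 3, 1, 9, 6]
j=4: 3<10, vec[4] = 10+3 = 13 → [5, 7, 7, 10, 13, 1, 9, 6]
j=5: 1<13, vec[5] = 13+3 = 16 → [5, 7, 7, 10, 13, 16, 9, 6]
j=6: 9<16, vec[6] = 16+3 = 19 → [5, 7, 7, 10, 13, 16, 19, 6]
j=7: 6<19, vec[7] = 19+3 = 22 → [5, 7, 7, 10, 13, 16, 19, 22]
sum = 99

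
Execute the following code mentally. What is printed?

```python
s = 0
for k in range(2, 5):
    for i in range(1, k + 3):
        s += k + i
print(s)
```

k=2,i=1: s = 0+3 = 3
k=2,i=2: s = 3+4 = 7
k=2,i=3: s = 7+5 = 12
k=2,i=4: s = 12+6 = 18
k=3,i=1: s = 18+4 = 22
k=3,i=2: s = 22+5 = 27
k=3,i=3: s = 27+6 = 33
k=3,i=4: s = 33+7 = 40
k=3,i=5: s = 40+8 = 48
k=4,i=1: s = 48+5 = 53
k=4,i=2: s = 53+6 = 59
k=4,i=3: s = 59+7 = 66
k=4,i=4: s = 66+8 = 74
k=4,i=5: s = 74+9 = 83
k=4,i=6: s = 83+10 = 93

93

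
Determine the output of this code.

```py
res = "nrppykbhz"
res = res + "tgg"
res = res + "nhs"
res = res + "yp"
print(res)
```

+ 'tgg' → 'nrppykbhztgg'
+ 'nhs' → 'nrppykbhztggnhs'
+ 'yp' → 'nrppykbhztggnhsyp'

nrppykbhztggnhsyp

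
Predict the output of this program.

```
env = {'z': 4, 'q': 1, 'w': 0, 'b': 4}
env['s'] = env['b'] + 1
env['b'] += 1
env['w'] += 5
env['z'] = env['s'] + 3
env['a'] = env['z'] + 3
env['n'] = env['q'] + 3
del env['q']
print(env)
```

env['s'] = env['b']+1 = 5 → {'z': 4, 'q': 1, 'w': 0, 'b': 4, 's': 5}
env['b'] = 4+1 = 5 → {'z': 4, 'q': 1, 'w': 0, 'b': 5, 's': 5}
env['w'] = 0+5 = 5 → {'z': 4, 'q': 1, 'w': 5, 'b': 5, 's': 5}
env['z'] = env['s']+3 = 8 → {'z': 8, 'q': 1, 'w': 5, 'b': 5, 's': 5}
env['a'] = env['z']+3 = 11 → {'z': 8, 'q': 1, 'w': 5, 'b': 5, 's': 5, 'a': 11}
env['n'] = env['q']+3 = 4 → {'z': 8, 'q': 1, 'w': 5, 'b': 5, 's': 5, 'a': 11, 'n': 4}
del 'q' → {'z': 8, 'w': 5, 'b': 5, 's': 5, 'a': 11, 'n': 4}

{'z': 8, 'w': 5, 'b': 5, 's': 5, 'a': 11, 'n': 4}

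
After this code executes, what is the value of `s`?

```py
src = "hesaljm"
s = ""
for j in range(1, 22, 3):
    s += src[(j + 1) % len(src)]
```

'sjelham'

j=1: add src[2]='s' → 's'
j=4: add src[5]='j' → 'sj'
j=7: add src[1]='e' → 'sje'
j=10: add src[4]='l' → 'sjel'
j=13: add src[0]='h' → 'sjelh'
j=16: add src[3]='a' → 'sjelha'
j=19: add src[6]='m' → 'sjelham'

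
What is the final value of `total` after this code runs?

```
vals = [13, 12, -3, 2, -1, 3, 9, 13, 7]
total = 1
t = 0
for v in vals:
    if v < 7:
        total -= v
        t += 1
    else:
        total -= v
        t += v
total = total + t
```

v=13: not <7, total = 1-13 = -12; t=13
v=12: not <7, total = (-12)-12 = -24; t=25
v=-3: <7, total = (-24)-(-3) = -21; t=26
v=2: <7, total = (-21)-2 = -23; t=27
v=-1: <7, total = (-23)-(-1) = -22; t=28
v=3: <7, total = (-22)-3 = -25; t=29
v=9: not <7, total = (-25)-9 = -34; t=38
v=13: not <7, total = (-34)-13 = -47; t=51
v=7: not <7, total = (-47)-7 = -54; t=58
total+t = (-54)+58 = 4

4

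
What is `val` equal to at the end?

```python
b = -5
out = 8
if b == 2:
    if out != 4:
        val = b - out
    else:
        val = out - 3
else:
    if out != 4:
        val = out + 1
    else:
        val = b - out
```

b=-5, out=8
b == 2 is False; out != 4 is True
→ val = out + 1 = 9

9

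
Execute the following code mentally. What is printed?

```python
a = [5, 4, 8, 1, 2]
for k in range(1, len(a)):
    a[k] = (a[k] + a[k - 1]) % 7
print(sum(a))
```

20

k=1: a[1] = (4+5)%7 = 2 → [5, 2, 8, 1, 2]
k=2: a[2] = (8+2)%7 = 3 → [5, 2, 3, 1, 2]
k=3: a[3] = (1+3)%7 = 4 → [5, 2, 3, 4, 2]
k=4: a[4] = (2+4)%7 = 6 → [5, 2, 3, 4, 6]
sum = 20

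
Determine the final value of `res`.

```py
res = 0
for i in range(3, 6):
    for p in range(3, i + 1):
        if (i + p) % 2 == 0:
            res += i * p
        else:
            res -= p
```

i=3,p=3: even sum, res = 0+9 = 9
i=4,p=3: odd sum, res = 9-3 = 6
i=4,p=4: even sum, res = 6+16 = 22
i=5,p=3: even sum, res = 22+15 = 37
i=5,p=4: odd sum, res = 37-4 = 33
i=5,p=5: even sum, res = 33+25 = 58

58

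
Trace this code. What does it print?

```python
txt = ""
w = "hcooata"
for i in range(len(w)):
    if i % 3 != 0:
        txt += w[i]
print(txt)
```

coat

i=0: skip
i=1: add 'c' → 'c'
i=2: add 'o' → 'co'
i=3: skip
i=4: add 'a' → 'coa'
i=5: add 't' → 'coat'
i=6: skip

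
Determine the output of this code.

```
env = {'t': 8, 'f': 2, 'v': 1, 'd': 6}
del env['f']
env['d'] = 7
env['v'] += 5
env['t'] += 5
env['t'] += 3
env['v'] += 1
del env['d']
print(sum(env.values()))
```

23

del 'f' → {'t': 8, 'v': 1, 'd': 6}
env['d'] = 7 → {'t': 8, 'v': 1, 'd': 7}
env['v'] = 1+5 = 6 → {'t': 8, 'v': 6, 'd': 7}
env['t'] = 8+5 = 13 → {'t': 13, 'v': 6, 'd': 7}
env['t'] = 13+3 = 16 → {'t': 16, 'v': 6, 'd': 7}
env['v'] = 6+1 = 7 → {'t': 16, 'v': 7, 'd': 7}
del 'd' → {'t': 16, 'v': 7}
sum of values = 23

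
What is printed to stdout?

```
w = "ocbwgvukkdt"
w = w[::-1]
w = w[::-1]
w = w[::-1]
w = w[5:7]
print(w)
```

reverse → 'tdkkuvgwbco'
reverse → 'ocbwgvukkdt'
reverse → 'tdkkuvgwbco'
slice [5:7] → 'vg'

vg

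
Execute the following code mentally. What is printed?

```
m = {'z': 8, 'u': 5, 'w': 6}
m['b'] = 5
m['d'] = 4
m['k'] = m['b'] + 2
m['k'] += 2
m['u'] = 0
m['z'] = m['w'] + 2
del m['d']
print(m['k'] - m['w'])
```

3

m['b'] = 5 → {'z': 8, 'u': 5, 'w': 6, 'b': 5}
m['d'] = 4 → {'z': 8, 'u': 5, 'w': 6, 'b': 5, 'd': 4}
m['k'] = m['b']+2 = 7 → {'z': 8, 'u': 5, 'w': 6, 'b': 5, 'd': 4, 'k': 7}
m['k'] = 7+2 = 9 → {'z': 8, 'u': 5, 'w': 6, 'b': 5, 'd': 4, 'k': 9}
m['u'] = 0 → {'z': 8, 'u': 0, 'w': 6, 'b': 5, 'd': 4, 'k': 9}
m['z'] = m['w']+2 = 8 → {'z': 8, 'u': 0, 'w': 6, 'b': 5, 'd': 4, 'k': 9}
del 'd' → {'z': 8, 'u': 0, 'w': 6, 'b': 5, 'k': 9}
m['k']-m['w'] = 9-6 = 3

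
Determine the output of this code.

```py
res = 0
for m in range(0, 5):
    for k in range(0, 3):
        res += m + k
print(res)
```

45

m=0,k=0: res = 0+0 = 0
m=0,k=1: res = 0+1 = 1
m=0,k=2: res = 1+2 = 3
m=1,k=0: res = 3+1 = 4
m=1,k=1: res = 4+2 = 6
m=1,k=2: res = 6+3 = 9
m=2,k=0: res = 9+2 = 11
m=2,k=1: res = 11+3 = 14
m=2,k=2: res = 14+4 = 18
m=3,k=0: res = 18+3 = 21
m=3,k=1: res = 21+4 = 25
m=3,k=2: res = 25+5 = 30
m=4,k=0: res = 30+4 = 34
m=4,k=1: res = 34+5 = 39
m=4,k=2: res = 39+6 = 45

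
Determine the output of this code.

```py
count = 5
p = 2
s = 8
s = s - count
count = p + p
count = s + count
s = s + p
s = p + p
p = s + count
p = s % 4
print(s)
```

s = 8-5 = 3
count = 2+2 = 4
count = 3+4 = 7
s = 3+2 = 5
s = 2+2 = 4
p = 4+7 = 11
p = 4%4 = 0

4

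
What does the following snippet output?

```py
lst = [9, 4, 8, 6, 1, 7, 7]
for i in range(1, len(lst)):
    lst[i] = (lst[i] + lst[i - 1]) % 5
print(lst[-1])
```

2

i=1: lst[1] = (4+9)%5 = 3 → [9, 3, 8, 6, 1, 7, 7]
i=2: lst[2] = (8+3)%5 = 1 → [9, 3, 1, 6, 1, 7, 7]
i=3: lst[3] = (6+1)%5 = 2 → [9, 3, 1, 2, 1, 7, 7]
i=4: lst[4] = (1+2)%5 = 3 → [9, 3, 1, 2, 3, 7, 7]
i=5: lst[5] = (7+3)%5 = 0 → [9, 3, 1, 2, 3, 0, 7]
i=6: lst[6] = (7+0)%5 = 2 → [9, 3, 1, 2, 3, 0, 2]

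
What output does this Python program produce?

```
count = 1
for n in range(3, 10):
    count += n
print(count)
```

n=3: count = 1+3 = 4
n=4: count = 4+4 = 8
n=5: count = 8+5 = 13
n=6: count = 13+6 = 19
n=7: count = 19+7 = 26
n=8: count = 26+8 = 34
n=9: count = 34+9 = 43

43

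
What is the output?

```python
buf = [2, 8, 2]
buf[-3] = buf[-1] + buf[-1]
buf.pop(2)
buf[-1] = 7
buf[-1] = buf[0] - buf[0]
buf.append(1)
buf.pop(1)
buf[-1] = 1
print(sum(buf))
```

buf[-3] = buf[-1]+buf[-1] = 2+2 = 4 → [4, 8, 2]
pop(2) removes 2 → [4, 8]
buf[-1] = 7 → [4, 7]
buf[-1] = buf[0]-buf[0] = 4-4 = 0 → [4, 0]
append 1 → [4, 0, 1]
pop(1) removes 0 → [4, 1]
buf[-1] = 1 → [4, 1]
sum = 5

5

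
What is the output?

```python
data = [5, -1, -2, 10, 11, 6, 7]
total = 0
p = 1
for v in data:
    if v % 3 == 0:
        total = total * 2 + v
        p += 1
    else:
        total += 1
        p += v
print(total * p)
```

v=5: not %3==0, total = 0+1 = 1; p=6
v=-1: not %3==0, total = 1+1 = 2; p=5
v=-2: not %3==0, total = 2+1 = 3; p=3
v=10: not %3==0, total = 3+1 = 4; p=13
v=11: not %3==0, total = 4+1 = 5; p=24
v=6: %3==0, total = 5*2+6 = 16; p=25
v=7: not %3==0, total = 16+1 = 17; p=32
total*p = 17*32 = 544

544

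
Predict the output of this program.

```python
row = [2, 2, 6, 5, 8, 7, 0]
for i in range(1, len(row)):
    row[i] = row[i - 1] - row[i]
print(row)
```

[2, 0, -6, -11, -19, -26, -26]

i=1: row[1] = 2-2 = 0 → [2, 0, 6, 5, 8, 7, 0]
i=2: row[2] = 0-6 = -6 → [2, 0, -6, 5, 8, 7, 0]
i=3: row[3] = (-6)-5 = -11 → [2, 0, -6, -11, 8, 7, 0]
i=4: row[4] = (-11)-8 = -19 → [2, 0, -6, -11, -19, 7, 0]
i=5: row[5] = (-19)-7 = -26 → [2, 0, -6, -11, -19, -26, 0]
i=6: row[6] = (-26)-0 = -26 → [2, 0, -6, -11, -19, -26, -26]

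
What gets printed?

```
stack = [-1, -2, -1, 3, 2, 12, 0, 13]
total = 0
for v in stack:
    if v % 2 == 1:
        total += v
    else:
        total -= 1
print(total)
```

10

v=-1: odd, total = 0+(-1) = -1
v=-2: not odd, total = (-1)-1 = -2
v=-1: odd, total = (-2)+(-1) = -3
v=3: odd, total = (-3)+3 = 0
v=2: not odd, total = 0-1 = -1
v=12: not odd, total = (-1)-1 = -2
v=0: not odd, total = (-2)-1 = -3
v=13: odd, total = (-3)+13 = 10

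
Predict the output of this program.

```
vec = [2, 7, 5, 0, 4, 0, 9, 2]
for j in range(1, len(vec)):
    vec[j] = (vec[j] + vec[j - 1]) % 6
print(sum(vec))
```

17

j=1: vec[1] = (7+2)%6 = 3 → [2, 3, 5, 0, 4, 0, 9, 2]
j=2: vec[2] = (5+3)%6 = 2 → [2, 3, 2, 0, 4, 0, 9, 2]
j=3: vec[3] = (0+2)%6 = 2 → [2, 3, 2, 2, 4, 0, 9, 2]
j=4: vec[4] = (4+2)%6 = 0 → [2, 3, 2, 2, 0, 0, 9, 2]
j=5: vec[5] = (0+0)%6 = 0 → [2, 3, 2, 2, 0, 0, 9, 2]
j=6: vec[6] = (9+0)%6 = 3 → [2, 3, 2, 2, 0, 0, 3, 2]
j=7: vec[7] = (2+3)%6 = 5 → [2, 3, 2, 2, 0, 0, 3, 5]
sum = 17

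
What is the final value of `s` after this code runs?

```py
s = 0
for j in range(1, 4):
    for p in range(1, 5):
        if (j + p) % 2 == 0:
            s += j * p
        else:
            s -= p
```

j=1,p=1: even sum, s = 0+1 = 1
j=1,p=2: odd sum, s = 1-2 = -1
j=1,p=3: even sum, s = (-1)+3 = 2
j=1,p=4: odd sum, s = 2-4 = -2
j=2,p=1: odd sum, s = (-2)-1 = -3
j=2,p=2: even sum, s = (-3)+4 = 1
j=2,p=3: odd sum, s = 1-3 = -2
j=2,p=4: even sum, s = (-2)+8 = 6
j=3,p=1: even sum, s = 6+3 = 9
j=3,p=2: odd sum, s = 9-2 = 7
j=3,p=3: even sum, s = 7+9 = 16
j=3,p=4: odd sum, s = 16-4 = 12

12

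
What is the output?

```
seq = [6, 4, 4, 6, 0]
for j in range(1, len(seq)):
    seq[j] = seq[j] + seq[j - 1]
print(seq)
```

[6, 10, 14, 20, 20]

j=1: seq[1] = 4+6 = 10 → [6, 10, 4, 6, 0]
j=2: seq[2] = 4+10 = 14 → [6, 10, 14, 6, 0]
j=3: seq[3] = 6+14 = 20 → [6, 10, 14, 20, 0]
j=4: seq[4] = 0+20 = 20 → [6, 10, 14, 20, 20]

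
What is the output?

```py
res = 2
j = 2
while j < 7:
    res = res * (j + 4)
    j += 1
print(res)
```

60480

j=2: res = 2*6 = 12
j=3: res = 12*7 = 84
j=4: res = 84*8 = 672
j=5: res = 672*9 = 6048
j=6: res = 6048*10 = 60480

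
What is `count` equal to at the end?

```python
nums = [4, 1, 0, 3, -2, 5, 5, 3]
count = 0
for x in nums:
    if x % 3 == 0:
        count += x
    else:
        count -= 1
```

x=4: not %3==0, count = 0-1 = -1
x=1: not %3==0, count = (-1)-1 = -2
x=0: %3==0, count = (-2)+0 = -2
x=3: %3==0, count = (-2)+3 = 1
x=-2: not %3==0, count = 1-1 = 0
x=5: not %3==0, count = 0-1 = -1
x=5: not %3==0, count = (-1)-1 = -2
x=3: %3==0, count = (-2)+3 = 1

1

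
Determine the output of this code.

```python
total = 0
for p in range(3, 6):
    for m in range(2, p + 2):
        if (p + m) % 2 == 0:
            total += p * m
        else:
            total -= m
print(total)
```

47

p=3,m=2: odd sum, total = 0-2 = -2
p=3,m=3: even sum, total = (-2)+9 = 7
p=3,m=4: odd sum, total = 7-4 = 3
p=4,m=2: even sum, total = 3+8 = 11
p=4,m=3: odd sum, total = 11-3 = 8
p=4,m=4: even sum, total = 8+16 = 24
p=4,m=5: odd sum, total = 24-5 = 19
p=5,m=2: odd sum, total = 19-2 = 17
p=5,m=3: even sum, total = 17+15 = 32
p=5,m=4: odd sum, total = 32-4 = 28
p=5,m=5: even sum, total = 28+25 = 53
p=5,m=6: odd sum, total = 53-6 = 47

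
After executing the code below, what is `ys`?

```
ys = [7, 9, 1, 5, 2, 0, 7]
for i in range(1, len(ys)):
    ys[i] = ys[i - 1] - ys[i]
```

i=1: ys[1] = 7-9 = -2 → [7, -2, 1, 5, 2, 0, 7]
i=2: ys[2] = (-2)-1 = -3 → [7, -2, -3, 5, 2, 0, 7]
i=3: ys[3] = (-3)-5 = -8 → [7, -2, -3, -8, 2, 0, 7]
i=4: ys[4] = (-8)-2 = -10 → [7, -2, -3, -8, -10, 0, 7]
i=5: ys[5] = (-10)-0 = -10 → [7, -2, -3, -8, -10, -10, 7]
i=6: ys[6] = (-10)-7 = -17 → [7, -2, -3, -8, -10, -10, -17]

[7, -2, -3, -8, -10, -10, -17]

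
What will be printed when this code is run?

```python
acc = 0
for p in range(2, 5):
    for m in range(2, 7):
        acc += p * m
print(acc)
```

p=2,m=2: acc = 0+4 = 4
p=2,m=3: acc = 4+6 = 10
p=2,m=4: acc = 10+8 = 18
p=2,m=5: acc = 18+10 = 28
p=2,m=6: acc = 28+12 = 40
p=3,m=2: acc = 40+6 = 46
p=3,m=3: acc = 46+9 = 55
p=3,m=4: acc = 55+12 = 67
p=3,m=5: acc = 67+15 = 82
p=3,m=6: acc = 82+18 = 100
p=4,m=2: acc = 100+8 = 108
p=4,m=3: acc = 108+12 = 120
p=4,m=4: acc = 120+16 = 136
p=4,m=5: acc = 136+20 = 156
p=4,m=6: acc = 156+24 = 180

180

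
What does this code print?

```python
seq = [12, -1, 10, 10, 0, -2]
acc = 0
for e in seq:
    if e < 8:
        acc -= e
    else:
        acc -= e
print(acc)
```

-29

e=12: not <8, acc = 0-12 = -12
e=-1: <8, acc = (-12)-(-1) = -11
e=10: not <8, acc = (-11)-10 = -21
e=10: not <8, acc = (-21)-10 = -31
e=0: <8, acc = (-31)-0 = -31
e=-2: <8, acc = (-31)-(-2) = -29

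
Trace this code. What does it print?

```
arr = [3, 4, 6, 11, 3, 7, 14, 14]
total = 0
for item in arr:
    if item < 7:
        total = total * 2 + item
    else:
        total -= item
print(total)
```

-2

item=3: <7, total = 0*2+3 = 3
item=4: <7, total = 3*2+4 = 10
item=6: <7, total = 10*2+6 = 26
item=11: not <7, total = 26-11 = 15
item=3: <7, total = 15*2+3 = 33
item=7: not <7, total = 33-7 = 26
item=14: not <7, total = 26-14 = 12
item=14: not <7, total = 12-14 = -2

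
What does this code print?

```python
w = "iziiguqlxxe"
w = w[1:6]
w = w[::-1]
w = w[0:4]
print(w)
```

ugii

slice [1:6] → 'ziigu'
reverse → 'ugiiz'
slice [0:4] → 'ugii'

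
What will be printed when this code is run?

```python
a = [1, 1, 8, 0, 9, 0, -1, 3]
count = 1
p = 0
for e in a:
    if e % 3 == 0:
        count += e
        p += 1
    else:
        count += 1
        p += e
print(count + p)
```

e=1: not %3==0, count = 1+1 = 2; p=1
e=1: not %3==0, count = 2+1 = 3; p=2
e=8: not %3==0, count = 3+1 = 4; p=10
e=0: %3==0, count = 4+0 = 4; p=11
e=9: %3==0, count = 4+9 = 13; p=12
e=0: %3==0, count = 13+0 = 13; p=13
e=-1: not %3==0, count = 13+1 = 14; p=12
e=3: %3==0, count = 14+3 = 17; p=13
count+p = 17+13 = 30

30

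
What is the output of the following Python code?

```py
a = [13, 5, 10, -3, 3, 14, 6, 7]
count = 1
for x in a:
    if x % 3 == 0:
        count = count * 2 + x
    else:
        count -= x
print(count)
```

x=13: not %3==0, count = 1-13 = -12
x=5: not %3==0, count = (-12)-5 = -17
x=10: not %3==0, count = (-17)-10 = -27
x=-3: %3==0, count = (-27)*2+(-3) = -57
x=3: %3==0, count = (-57)*2+3 = -111
x=14: not %3==0, count = (-111)-14 = -125
x=6: %3==0, count = (-125)*2+6 = -244
x=7: not %3==0, count = (-244)-7 = -251

-251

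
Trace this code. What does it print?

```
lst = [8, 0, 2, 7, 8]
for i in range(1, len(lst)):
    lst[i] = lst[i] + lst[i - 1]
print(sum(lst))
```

68

i=1: lst[1] = 0+8 = 8 → [8, 8, 2, 7, 8]
i=2: lst[2] = 2+8 = 10 → [8, 8, 10, 7, 8]
i=3: lst[3] = 7+10 = 17 → [8, 8, 10, 17, 8]
i=4: lst[4] = 8+17 = 25 → [8, 8, 10, 17, 25]
sum = 68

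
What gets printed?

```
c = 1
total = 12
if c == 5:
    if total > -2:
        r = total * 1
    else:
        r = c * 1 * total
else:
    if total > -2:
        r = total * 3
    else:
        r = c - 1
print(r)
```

c=1, total=12
c == 5 is False; total > -2 is True
→ r = total * 3 = 36

36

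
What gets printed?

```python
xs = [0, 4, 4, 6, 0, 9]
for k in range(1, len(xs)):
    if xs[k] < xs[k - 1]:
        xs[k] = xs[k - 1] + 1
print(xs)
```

k=1: 4>=0, unchanged → [0, 4, 4, 6, 0, 9]
k=2: 4>=4, unchanged → [0, 4, 4, 6, 0, 9]
k=3: 6>=4, unchanged → [0, 4, 4, 6, 0, 9]
k=4: 0<6, xs[4] = 6+1 = 7 → [0, 4, 4, 6, 7, 9]
k=5: 9>=7, unchanged → [0, 4, 4, 6, 7, 9]

[0, 4, 4, 6, 7, 9]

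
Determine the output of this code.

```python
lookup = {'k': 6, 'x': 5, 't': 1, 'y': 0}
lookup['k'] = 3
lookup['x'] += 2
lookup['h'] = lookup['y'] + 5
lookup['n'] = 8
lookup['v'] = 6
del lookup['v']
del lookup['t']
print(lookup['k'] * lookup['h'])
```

lookup['k'] = 3 → {'k': 3, 'x': 5, 't': 1, 'y': 0}
lookup['x'] = 5+2 = 7 → {'k': 3, 'x': 7, 't': 1, 'y': 0}
lookup['h'] = lookup['y']+5 = 5 → {'k': 3, 'x': 7, 't': 1, 'y': 0, 'h': 5}
lookup['n'] = 8 → {'k': 3, 'x': 7, 't': 1, 'y': 0, 'h': 5, 'n': 8}
lookup['v'] = 6 → {'k': 3, 'x': 7, 't': 1, 'y': 0, 'h': 5, 'n': 8, 'v': 6}
del 'v' → {'k': 3, 'x': 7, 't': 1, 'y': 0, 'h': 5, 'n': 8}
del 't' → {'k': 3, 'x': 7, 'y': 0, 'h': 5, 'n': 8}
lookup['k']*lookup['h'] = 3*5 = 15

15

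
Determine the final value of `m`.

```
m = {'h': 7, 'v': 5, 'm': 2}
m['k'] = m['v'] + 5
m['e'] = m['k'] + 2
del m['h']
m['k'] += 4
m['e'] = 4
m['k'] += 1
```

{'v': 5, 'm': 2, 'k': 15, 'e': 4}

m['k'] = m['v']+5 = 10 → {'h': 7, 'v': 5, 'm': 2, 'k': 10}
m['e'] = m['k']+2 = 12 → {'h': 7, 'v': 5, 'm': 2, 'k': 10, 'e': 12}
del 'h' → {'v': 5, 'm': 2, 'k': 10, 'e': 12}
m['k'] = 10+4 = 14 → {'v': 5, 'm': 2, 'k': 14, 'e': 12}
m['e'] = 4 → {'v': 5, 'm': 2, 'k': 14, 'e': 4}
m['k'] = 14+1 = 15 → {'v': 5, 'm': 2, 'k': 15, 'e': 4}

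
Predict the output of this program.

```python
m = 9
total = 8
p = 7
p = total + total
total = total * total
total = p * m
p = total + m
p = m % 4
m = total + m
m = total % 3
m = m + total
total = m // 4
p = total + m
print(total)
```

36

p = 8+8 = 16
total = 8*8 = 64
total = 16*9 = 144
p = 144+9 = 153
p = 9%4 = 1
m = 144+9 = 153
m = 144%3 = 0
m = 0+144 = 144
total = 144//4 = 36
p = 36+144 = 180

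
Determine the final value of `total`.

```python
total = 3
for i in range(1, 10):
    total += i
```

48

i=1: total = 3+1 = 4
i=2: total = 4+2 = 6
i=3: total = 6+3 = 9
i=4: total = 9+4 = 13
i=5: total = 13+5 = 18
i=6: total = 18+6 = 24
i=7: total = 24+7 = 31
i=8: total = 31+8 = 39
i=9: total = 39+9 = 48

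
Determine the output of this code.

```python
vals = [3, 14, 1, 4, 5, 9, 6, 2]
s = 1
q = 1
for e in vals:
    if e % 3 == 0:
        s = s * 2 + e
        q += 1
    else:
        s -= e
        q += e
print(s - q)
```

e=3: %3==0, s = 1*2+3 = 5; q=2
e=14: not %3==0, s = 5-14 = -9; q=16
e=1: not %3==0, s = (-9)-1 = -10; q=17
e=4: not %3==0, s = (-10)-4 = -14; q=21
e=5: not %3==0, s = (-14)-5 = -19; q=26
e=9: %3==0, s = (-19)*2+9 = -29; q=27
e=6: %3==0, s = (-29)*2+6 = -52; q=28
e=2: not %3==0, s = (-52)-2 = -54; q=30
s-q = (-54)-30 = -84

-84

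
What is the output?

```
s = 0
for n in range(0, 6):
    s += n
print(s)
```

15

n=0: s = 0+0 = 0
n=1: s = 0+1 = 1
n=2: s = 1+2 = 3
n=3: s = 3+3 = 6
n=4: s = 6+4 = 10
n=5: s = 10+5 = 15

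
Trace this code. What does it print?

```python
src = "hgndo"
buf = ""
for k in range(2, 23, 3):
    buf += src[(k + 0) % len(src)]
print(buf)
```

k=2: add src[2]='n' → 'n'
k=5: add src[0]='h' → 'nh'
k=8: add src[3]='d' → 'nhd'
k=11: add src[1]='g' → 'nhdg'
k=14: add src[4]='o' → 'nhdgo'
k=17: add src[2]='n' → 'nhdgon'
k=20: add src[0]='h' → 'nhdgonh'

nhdgonh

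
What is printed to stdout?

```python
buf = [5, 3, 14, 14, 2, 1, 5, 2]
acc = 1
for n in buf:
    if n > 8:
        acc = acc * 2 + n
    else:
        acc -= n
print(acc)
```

4

n=5: not >8, acc = 1-5 = -4
n=3: not >8, acc = (-4)-3 = -7
n=14: >8, acc = (-7)*2+14 = 0
n=14: >8, acc = 0*2+14 = 14
n=2: not >8, acc = 14-2 = 12
n=1: not >8, acc = 12-1 = 11
n=5: not >8, acc = 11-5 = 6
n=2: not >8, acc = 6-2 = 4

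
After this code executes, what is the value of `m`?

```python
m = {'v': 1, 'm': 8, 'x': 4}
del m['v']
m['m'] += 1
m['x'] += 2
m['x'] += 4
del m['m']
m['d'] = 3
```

{'x': 10, 'd': 3}

del 'v' → {'m': 8, 'x': 4}
m['m'] = 8+1 = 9 → {'m': 9, 'x': 4}
m['x'] = 4+2 = 6 → {'m': 9, 'x': 6}
m['x'] = 6+4 = 10 → {'m': 9, 'x': 10}
del 'm' → {'x': 10}
m['d'] = 3 → {'x': 10, 'd': 3}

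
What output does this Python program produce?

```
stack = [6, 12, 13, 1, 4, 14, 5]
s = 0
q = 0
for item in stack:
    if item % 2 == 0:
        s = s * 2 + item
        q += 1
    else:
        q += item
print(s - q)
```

item=6: even, s = 0*2+6 = 6; q=1
item=12: even, s = 6*2+12 = 24; q=2
item=13: not even; q=15
item=1: not even; q=16
item=4: even, s = 24*2+4 = 52; q=17
item=14: even, s = 52*2+14 = 118; q=18
item=5: not even; q=23
s-q = 118-23 = 95

95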